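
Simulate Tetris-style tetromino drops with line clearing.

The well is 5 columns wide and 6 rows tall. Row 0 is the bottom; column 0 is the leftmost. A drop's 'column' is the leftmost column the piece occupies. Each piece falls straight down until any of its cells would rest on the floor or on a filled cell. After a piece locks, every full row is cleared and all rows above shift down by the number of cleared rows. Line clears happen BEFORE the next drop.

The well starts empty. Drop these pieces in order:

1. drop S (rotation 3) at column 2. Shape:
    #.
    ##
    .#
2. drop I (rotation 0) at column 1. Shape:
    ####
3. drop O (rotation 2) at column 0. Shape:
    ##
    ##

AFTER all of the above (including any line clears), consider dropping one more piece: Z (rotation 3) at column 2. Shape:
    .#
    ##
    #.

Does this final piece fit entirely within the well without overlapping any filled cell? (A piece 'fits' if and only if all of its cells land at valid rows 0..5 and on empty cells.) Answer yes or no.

Drop 1: S rot3 at col 2 lands with bottom-row=0; cleared 0 line(s) (total 0); column heights now [0 0 3 2 0], max=3
Drop 2: I rot0 at col 1 lands with bottom-row=3; cleared 0 line(s) (total 0); column heights now [0 4 4 4 4], max=4
Drop 3: O rot2 at col 0 lands with bottom-row=4; cleared 0 line(s) (total 0); column heights now [6 6 4 4 4], max=6
Test piece Z rot3 at col 2 (width 2): heights before test = [6 6 4 4 4]; fits = False

Answer: no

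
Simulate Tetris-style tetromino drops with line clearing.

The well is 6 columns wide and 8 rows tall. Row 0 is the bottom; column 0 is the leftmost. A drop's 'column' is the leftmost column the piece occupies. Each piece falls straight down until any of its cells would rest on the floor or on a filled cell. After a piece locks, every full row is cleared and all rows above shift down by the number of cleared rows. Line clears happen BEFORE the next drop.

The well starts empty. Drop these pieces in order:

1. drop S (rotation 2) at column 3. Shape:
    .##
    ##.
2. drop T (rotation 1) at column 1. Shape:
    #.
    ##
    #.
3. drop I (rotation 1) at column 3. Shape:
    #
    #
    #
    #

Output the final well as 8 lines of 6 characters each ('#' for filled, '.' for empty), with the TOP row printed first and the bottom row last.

Answer: ......
......
......
...#..
...#..
.#.#..
.#####
.#.##.

Derivation:
Drop 1: S rot2 at col 3 lands with bottom-row=0; cleared 0 line(s) (total 0); column heights now [0 0 0 1 2 2], max=2
Drop 2: T rot1 at col 1 lands with bottom-row=0; cleared 0 line(s) (total 0); column heights now [0 3 2 1 2 2], max=3
Drop 3: I rot1 at col 3 lands with bottom-row=1; cleared 0 line(s) (total 0); column heights now [0 3 2 5 2 2], max=5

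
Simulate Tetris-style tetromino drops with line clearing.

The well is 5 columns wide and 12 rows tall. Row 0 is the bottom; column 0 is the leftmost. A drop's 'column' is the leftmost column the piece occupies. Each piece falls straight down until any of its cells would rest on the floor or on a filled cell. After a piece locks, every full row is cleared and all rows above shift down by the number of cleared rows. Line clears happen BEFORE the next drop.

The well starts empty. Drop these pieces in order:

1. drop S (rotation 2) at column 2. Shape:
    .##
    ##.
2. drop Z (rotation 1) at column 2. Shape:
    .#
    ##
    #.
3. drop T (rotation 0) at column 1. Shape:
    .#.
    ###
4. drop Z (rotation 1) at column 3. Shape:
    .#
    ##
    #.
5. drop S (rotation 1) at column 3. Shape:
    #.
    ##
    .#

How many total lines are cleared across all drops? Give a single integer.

Drop 1: S rot2 at col 2 lands with bottom-row=0; cleared 0 line(s) (total 0); column heights now [0 0 1 2 2], max=2
Drop 2: Z rot1 at col 2 lands with bottom-row=1; cleared 0 line(s) (total 0); column heights now [0 0 3 4 2], max=4
Drop 3: T rot0 at col 1 lands with bottom-row=4; cleared 0 line(s) (total 0); column heights now [0 5 6 5 2], max=6
Drop 4: Z rot1 at col 3 lands with bottom-row=5; cleared 0 line(s) (total 0); column heights now [0 5 6 7 8], max=8
Drop 5: S rot1 at col 3 lands with bottom-row=8; cleared 0 line(s) (total 0); column heights now [0 5 6 11 10], max=11

Answer: 0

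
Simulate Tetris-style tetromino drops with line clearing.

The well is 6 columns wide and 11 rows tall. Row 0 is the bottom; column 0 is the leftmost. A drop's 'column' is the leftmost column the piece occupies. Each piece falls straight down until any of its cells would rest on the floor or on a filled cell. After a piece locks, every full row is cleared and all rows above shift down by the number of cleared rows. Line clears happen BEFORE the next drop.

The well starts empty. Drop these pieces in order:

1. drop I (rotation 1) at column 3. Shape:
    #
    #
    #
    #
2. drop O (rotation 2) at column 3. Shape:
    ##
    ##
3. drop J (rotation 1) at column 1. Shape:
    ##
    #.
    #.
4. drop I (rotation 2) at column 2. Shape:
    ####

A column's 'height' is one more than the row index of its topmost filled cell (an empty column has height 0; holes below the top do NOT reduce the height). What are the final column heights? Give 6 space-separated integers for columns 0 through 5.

Drop 1: I rot1 at col 3 lands with bottom-row=0; cleared 0 line(s) (total 0); column heights now [0 0 0 4 0 0], max=4
Drop 2: O rot2 at col 3 lands with bottom-row=4; cleared 0 line(s) (total 0); column heights now [0 0 0 6 6 0], max=6
Drop 3: J rot1 at col 1 lands with bottom-row=0; cleared 0 line(s) (total 0); column heights now [0 3 3 6 6 0], max=6
Drop 4: I rot2 at col 2 lands with bottom-row=6; cleared 0 line(s) (total 0); column heights now [0 3 7 7 7 7], max=7

Answer: 0 3 7 7 7 7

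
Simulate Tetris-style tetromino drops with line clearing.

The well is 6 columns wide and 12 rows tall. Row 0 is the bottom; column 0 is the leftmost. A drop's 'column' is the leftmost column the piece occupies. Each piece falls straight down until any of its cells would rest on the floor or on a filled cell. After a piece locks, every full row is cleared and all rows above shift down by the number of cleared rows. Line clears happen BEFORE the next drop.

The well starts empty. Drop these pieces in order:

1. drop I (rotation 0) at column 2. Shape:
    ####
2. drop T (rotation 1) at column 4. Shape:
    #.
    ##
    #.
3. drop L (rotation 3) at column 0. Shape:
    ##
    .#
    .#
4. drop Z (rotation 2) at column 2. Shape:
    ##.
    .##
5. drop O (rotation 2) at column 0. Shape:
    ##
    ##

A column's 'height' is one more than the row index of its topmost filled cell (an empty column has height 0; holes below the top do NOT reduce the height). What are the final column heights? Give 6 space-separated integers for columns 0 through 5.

Answer: 5 5 6 6 5 3

Derivation:
Drop 1: I rot0 at col 2 lands with bottom-row=0; cleared 0 line(s) (total 0); column heights now [0 0 1 1 1 1], max=1
Drop 2: T rot1 at col 4 lands with bottom-row=1; cleared 0 line(s) (total 0); column heights now [0 0 1 1 4 3], max=4
Drop 3: L rot3 at col 0 lands with bottom-row=0; cleared 0 line(s) (total 0); column heights now [3 3 1 1 4 3], max=4
Drop 4: Z rot2 at col 2 lands with bottom-row=4; cleared 0 line(s) (total 0); column heights now [3 3 6 6 5 3], max=6
Drop 5: O rot2 at col 0 lands with bottom-row=3; cleared 0 line(s) (total 0); column heights now [5 5 6 6 5 3], max=6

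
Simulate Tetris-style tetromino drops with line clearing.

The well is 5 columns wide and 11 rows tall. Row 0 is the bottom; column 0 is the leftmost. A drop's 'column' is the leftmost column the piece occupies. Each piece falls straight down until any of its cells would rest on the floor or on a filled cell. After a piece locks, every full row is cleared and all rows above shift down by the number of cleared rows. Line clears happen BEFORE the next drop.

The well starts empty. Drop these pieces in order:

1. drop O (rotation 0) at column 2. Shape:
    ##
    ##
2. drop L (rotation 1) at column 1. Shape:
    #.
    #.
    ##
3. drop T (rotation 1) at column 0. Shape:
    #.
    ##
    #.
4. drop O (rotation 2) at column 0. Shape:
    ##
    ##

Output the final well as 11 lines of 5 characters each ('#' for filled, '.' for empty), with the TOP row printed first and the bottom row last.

Drop 1: O rot0 at col 2 lands with bottom-row=0; cleared 0 line(s) (total 0); column heights now [0 0 2 2 0], max=2
Drop 2: L rot1 at col 1 lands with bottom-row=2; cleared 0 line(s) (total 0); column heights now [0 5 3 2 0], max=5
Drop 3: T rot1 at col 0 lands with bottom-row=4; cleared 0 line(s) (total 0); column heights now [7 6 3 2 0], max=7
Drop 4: O rot2 at col 0 lands with bottom-row=7; cleared 0 line(s) (total 0); column heights now [9 9 3 2 0], max=9

Answer: .....
.....
##...
##...
#....
##...
##...
.#...
.##..
..##.
..##.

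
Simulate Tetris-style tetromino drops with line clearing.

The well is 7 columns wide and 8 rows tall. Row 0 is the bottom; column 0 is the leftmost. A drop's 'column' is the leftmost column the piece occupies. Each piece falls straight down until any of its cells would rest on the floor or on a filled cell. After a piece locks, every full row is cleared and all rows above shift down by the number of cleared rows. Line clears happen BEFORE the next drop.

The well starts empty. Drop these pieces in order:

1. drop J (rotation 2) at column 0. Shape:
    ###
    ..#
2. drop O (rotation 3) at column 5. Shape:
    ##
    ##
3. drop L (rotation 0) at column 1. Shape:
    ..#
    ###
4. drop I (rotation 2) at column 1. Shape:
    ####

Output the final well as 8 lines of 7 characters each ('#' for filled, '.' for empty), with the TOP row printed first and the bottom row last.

Answer: .......
.......
.......
.####..
...#...
.###...
###..##
..#..##

Derivation:
Drop 1: J rot2 at col 0 lands with bottom-row=0; cleared 0 line(s) (total 0); column heights now [2 2 2 0 0 0 0], max=2
Drop 2: O rot3 at col 5 lands with bottom-row=0; cleared 0 line(s) (total 0); column heights now [2 2 2 0 0 2 2], max=2
Drop 3: L rot0 at col 1 lands with bottom-row=2; cleared 0 line(s) (total 0); column heights now [2 3 3 4 0 2 2], max=4
Drop 4: I rot2 at col 1 lands with bottom-row=4; cleared 0 line(s) (total 0); column heights now [2 5 5 5 5 2 2], max=5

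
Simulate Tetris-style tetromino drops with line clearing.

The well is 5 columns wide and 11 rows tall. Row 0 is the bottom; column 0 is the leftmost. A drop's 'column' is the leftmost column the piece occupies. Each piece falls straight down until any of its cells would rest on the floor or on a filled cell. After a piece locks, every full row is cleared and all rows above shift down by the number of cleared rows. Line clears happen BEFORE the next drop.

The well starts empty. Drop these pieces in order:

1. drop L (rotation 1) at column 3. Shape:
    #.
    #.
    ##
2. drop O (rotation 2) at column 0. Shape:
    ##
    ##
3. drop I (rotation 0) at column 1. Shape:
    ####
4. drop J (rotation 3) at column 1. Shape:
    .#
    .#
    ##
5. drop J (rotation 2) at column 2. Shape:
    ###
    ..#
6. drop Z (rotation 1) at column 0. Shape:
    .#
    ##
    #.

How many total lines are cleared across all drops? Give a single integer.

Drop 1: L rot1 at col 3 lands with bottom-row=0; cleared 0 line(s) (total 0); column heights now [0 0 0 3 1], max=3
Drop 2: O rot2 at col 0 lands with bottom-row=0; cleared 0 line(s) (total 0); column heights now [2 2 0 3 1], max=3
Drop 3: I rot0 at col 1 lands with bottom-row=3; cleared 0 line(s) (total 0); column heights now [2 4 4 4 4], max=4
Drop 4: J rot3 at col 1 lands with bottom-row=4; cleared 0 line(s) (total 0); column heights now [2 5 7 4 4], max=7
Drop 5: J rot2 at col 2 lands with bottom-row=6; cleared 0 line(s) (total 0); column heights now [2 5 8 8 8], max=8
Drop 6: Z rot1 at col 0 lands with bottom-row=4; cleared 0 line(s) (total 0); column heights now [6 7 8 8 8], max=8

Answer: 0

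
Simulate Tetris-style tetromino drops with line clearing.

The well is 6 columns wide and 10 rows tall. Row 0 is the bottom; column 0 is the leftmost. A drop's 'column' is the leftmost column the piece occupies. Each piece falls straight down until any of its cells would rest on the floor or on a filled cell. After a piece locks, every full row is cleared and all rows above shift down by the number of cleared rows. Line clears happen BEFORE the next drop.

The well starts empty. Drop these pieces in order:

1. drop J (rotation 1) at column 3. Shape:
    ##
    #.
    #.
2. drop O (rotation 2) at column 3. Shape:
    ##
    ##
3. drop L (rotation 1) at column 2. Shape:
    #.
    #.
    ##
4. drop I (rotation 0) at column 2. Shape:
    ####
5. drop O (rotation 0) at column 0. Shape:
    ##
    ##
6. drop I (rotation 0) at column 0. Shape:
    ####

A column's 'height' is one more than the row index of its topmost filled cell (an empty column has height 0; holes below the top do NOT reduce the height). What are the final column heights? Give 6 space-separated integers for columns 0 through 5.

Drop 1: J rot1 at col 3 lands with bottom-row=0; cleared 0 line(s) (total 0); column heights now [0 0 0 3 3 0], max=3
Drop 2: O rot2 at col 3 lands with bottom-row=3; cleared 0 line(s) (total 0); column heights now [0 0 0 5 5 0], max=5
Drop 3: L rot1 at col 2 lands with bottom-row=5; cleared 0 line(s) (total 0); column heights now [0 0 8 6 5 0], max=8
Drop 4: I rot0 at col 2 lands with bottom-row=8; cleared 0 line(s) (total 0); column heights now [0 0 9 9 9 9], max=9
Drop 5: O rot0 at col 0 lands with bottom-row=0; cleared 0 line(s) (total 0); column heights now [2 2 9 9 9 9], max=9
Drop 6: I rot0 at col 0 lands with bottom-row=9; cleared 0 line(s) (total 0); column heights now [10 10 10 10 9 9], max=10

Answer: 10 10 10 10 9 9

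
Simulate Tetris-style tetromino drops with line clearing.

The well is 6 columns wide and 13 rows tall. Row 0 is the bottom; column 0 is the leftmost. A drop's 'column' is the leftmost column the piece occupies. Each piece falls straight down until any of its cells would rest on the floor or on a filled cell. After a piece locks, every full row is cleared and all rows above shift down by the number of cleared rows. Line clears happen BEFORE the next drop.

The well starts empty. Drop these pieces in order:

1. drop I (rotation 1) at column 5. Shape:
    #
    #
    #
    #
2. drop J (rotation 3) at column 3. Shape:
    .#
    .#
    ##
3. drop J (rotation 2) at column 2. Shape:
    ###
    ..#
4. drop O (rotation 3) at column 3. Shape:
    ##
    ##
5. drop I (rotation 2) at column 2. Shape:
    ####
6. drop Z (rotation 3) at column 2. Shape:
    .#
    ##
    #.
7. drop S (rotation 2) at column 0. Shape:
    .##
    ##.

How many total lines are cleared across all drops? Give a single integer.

Drop 1: I rot1 at col 5 lands with bottom-row=0; cleared 0 line(s) (total 0); column heights now [0 0 0 0 0 4], max=4
Drop 2: J rot3 at col 3 lands with bottom-row=0; cleared 0 line(s) (total 0); column heights now [0 0 0 1 3 4], max=4
Drop 3: J rot2 at col 2 lands with bottom-row=3; cleared 0 line(s) (total 0); column heights now [0 0 5 5 5 4], max=5
Drop 4: O rot3 at col 3 lands with bottom-row=5; cleared 0 line(s) (total 0); column heights now [0 0 5 7 7 4], max=7
Drop 5: I rot2 at col 2 lands with bottom-row=7; cleared 0 line(s) (total 0); column heights now [0 0 8 8 8 8], max=8
Drop 6: Z rot3 at col 2 lands with bottom-row=8; cleared 0 line(s) (total 0); column heights now [0 0 10 11 8 8], max=11
Drop 7: S rot2 at col 0 lands with bottom-row=9; cleared 0 line(s) (total 0); column heights now [10 11 11 11 8 8], max=11

Answer: 0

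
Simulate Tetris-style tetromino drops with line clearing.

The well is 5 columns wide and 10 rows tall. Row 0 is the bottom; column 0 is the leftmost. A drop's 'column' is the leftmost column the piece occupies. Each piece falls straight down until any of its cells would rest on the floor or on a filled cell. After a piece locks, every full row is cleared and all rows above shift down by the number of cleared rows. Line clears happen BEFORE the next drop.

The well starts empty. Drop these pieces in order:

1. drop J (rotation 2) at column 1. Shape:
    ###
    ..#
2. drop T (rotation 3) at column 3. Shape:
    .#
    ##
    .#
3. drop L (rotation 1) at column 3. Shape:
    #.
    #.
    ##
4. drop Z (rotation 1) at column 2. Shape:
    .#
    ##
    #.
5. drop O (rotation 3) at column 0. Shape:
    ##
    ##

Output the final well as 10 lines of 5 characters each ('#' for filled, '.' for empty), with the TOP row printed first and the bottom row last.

Drop 1: J rot2 at col 1 lands with bottom-row=0; cleared 0 line(s) (total 0); column heights now [0 2 2 2 0], max=2
Drop 2: T rot3 at col 3 lands with bottom-row=1; cleared 0 line(s) (total 0); column heights now [0 2 2 3 4], max=4
Drop 3: L rot1 at col 3 lands with bottom-row=4; cleared 0 line(s) (total 0); column heights now [0 2 2 7 5], max=7
Drop 4: Z rot1 at col 2 lands with bottom-row=6; cleared 0 line(s) (total 0); column heights now [0 2 8 9 5], max=9
Drop 5: O rot3 at col 0 lands with bottom-row=2; cleared 0 line(s) (total 0); column heights now [4 4 8 9 5], max=9

Answer: .....
...#.
..##.
..##.
...#.
...##
##..#
##.##
.####
...#.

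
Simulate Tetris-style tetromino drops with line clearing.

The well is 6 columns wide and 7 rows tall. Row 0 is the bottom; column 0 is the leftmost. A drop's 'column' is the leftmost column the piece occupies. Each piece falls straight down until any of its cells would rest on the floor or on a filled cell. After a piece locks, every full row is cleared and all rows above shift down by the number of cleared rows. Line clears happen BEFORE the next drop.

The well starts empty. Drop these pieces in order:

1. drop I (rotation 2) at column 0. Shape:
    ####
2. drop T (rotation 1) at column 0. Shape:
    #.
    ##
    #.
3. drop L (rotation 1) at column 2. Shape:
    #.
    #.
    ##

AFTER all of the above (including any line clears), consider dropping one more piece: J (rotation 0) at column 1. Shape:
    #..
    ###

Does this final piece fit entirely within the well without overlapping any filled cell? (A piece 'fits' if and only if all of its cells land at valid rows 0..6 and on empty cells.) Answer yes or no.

Drop 1: I rot2 at col 0 lands with bottom-row=0; cleared 0 line(s) (total 0); column heights now [1 1 1 1 0 0], max=1
Drop 2: T rot1 at col 0 lands with bottom-row=1; cleared 0 line(s) (total 0); column heights now [4 3 1 1 0 0], max=4
Drop 3: L rot1 at col 2 lands with bottom-row=1; cleared 0 line(s) (total 0); column heights now [4 3 4 2 0 0], max=4
Test piece J rot0 at col 1 (width 3): heights before test = [4 3 4 2 0 0]; fits = True

Answer: yes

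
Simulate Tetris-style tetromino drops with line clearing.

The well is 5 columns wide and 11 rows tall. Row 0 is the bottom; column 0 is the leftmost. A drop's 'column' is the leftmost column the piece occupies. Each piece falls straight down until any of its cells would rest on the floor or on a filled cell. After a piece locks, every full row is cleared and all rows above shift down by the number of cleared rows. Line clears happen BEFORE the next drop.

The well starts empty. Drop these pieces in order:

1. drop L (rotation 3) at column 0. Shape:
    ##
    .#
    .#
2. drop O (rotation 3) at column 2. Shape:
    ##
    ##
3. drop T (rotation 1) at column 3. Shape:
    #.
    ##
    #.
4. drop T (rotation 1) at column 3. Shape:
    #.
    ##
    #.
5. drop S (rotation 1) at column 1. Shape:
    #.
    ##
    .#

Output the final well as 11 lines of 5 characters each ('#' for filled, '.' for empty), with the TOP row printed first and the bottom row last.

Drop 1: L rot3 at col 0 lands with bottom-row=0; cleared 0 line(s) (total 0); column heights now [3 3 0 0 0], max=3
Drop 2: O rot3 at col 2 lands with bottom-row=0; cleared 0 line(s) (total 0); column heights now [3 3 2 2 0], max=3
Drop 3: T rot1 at col 3 lands with bottom-row=2; cleared 0 line(s) (total 0); column heights now [3 3 2 5 4], max=5
Drop 4: T rot1 at col 3 lands with bottom-row=5; cleared 0 line(s) (total 0); column heights now [3 3 2 8 7], max=8
Drop 5: S rot1 at col 1 lands with bottom-row=2; cleared 0 line(s) (total 0); column heights now [3 5 4 8 7], max=8

Answer: .....
.....
.....
...#.
...##
...#.
.#.#.
.####
####.
.###.
.###.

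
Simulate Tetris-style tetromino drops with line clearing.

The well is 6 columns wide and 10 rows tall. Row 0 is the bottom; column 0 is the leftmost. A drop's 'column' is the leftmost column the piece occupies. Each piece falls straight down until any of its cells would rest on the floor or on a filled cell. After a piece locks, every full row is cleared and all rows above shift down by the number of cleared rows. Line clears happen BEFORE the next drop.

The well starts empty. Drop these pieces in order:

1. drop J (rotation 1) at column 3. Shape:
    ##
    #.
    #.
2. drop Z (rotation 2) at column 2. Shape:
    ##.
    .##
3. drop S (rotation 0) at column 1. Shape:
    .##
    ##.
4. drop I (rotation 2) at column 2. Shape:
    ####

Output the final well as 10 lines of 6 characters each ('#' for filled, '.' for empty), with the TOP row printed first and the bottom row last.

Answer: ......
......
..####
..##..
.##...
..##..
...##.
...##.
...#..
...#..

Derivation:
Drop 1: J rot1 at col 3 lands with bottom-row=0; cleared 0 line(s) (total 0); column heights now [0 0 0 3 3 0], max=3
Drop 2: Z rot2 at col 2 lands with bottom-row=3; cleared 0 line(s) (total 0); column heights now [0 0 5 5 4 0], max=5
Drop 3: S rot0 at col 1 lands with bottom-row=5; cleared 0 line(s) (total 0); column heights now [0 6 7 7 4 0], max=7
Drop 4: I rot2 at col 2 lands with bottom-row=7; cleared 0 line(s) (total 0); column heights now [0 6 8 8 8 8], max=8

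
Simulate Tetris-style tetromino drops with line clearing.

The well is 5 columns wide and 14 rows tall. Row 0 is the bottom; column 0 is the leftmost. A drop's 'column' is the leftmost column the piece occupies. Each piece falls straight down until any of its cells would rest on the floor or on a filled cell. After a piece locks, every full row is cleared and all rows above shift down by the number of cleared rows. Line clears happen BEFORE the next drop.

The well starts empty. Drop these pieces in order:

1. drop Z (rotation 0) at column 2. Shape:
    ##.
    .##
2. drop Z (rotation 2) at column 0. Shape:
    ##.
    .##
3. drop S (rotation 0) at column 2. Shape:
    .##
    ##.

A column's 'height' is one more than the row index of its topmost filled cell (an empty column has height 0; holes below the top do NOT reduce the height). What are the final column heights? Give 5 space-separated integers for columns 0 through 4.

Answer: 4 4 4 5 5

Derivation:
Drop 1: Z rot0 at col 2 lands with bottom-row=0; cleared 0 line(s) (total 0); column heights now [0 0 2 2 1], max=2
Drop 2: Z rot2 at col 0 lands with bottom-row=2; cleared 0 line(s) (total 0); column heights now [4 4 3 2 1], max=4
Drop 3: S rot0 at col 2 lands with bottom-row=3; cleared 0 line(s) (total 0); column heights now [4 4 4 5 5], max=5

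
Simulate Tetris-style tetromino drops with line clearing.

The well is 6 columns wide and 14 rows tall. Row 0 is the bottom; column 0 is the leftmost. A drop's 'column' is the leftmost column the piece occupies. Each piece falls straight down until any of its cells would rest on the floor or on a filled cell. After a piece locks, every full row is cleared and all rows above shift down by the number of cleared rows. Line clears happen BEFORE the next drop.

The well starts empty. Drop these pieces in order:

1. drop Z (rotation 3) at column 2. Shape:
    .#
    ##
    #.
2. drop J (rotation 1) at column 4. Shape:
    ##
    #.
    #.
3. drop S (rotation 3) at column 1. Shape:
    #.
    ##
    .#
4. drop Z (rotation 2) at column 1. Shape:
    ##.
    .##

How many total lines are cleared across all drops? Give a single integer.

Drop 1: Z rot3 at col 2 lands with bottom-row=0; cleared 0 line(s) (total 0); column heights now [0 0 2 3 0 0], max=3
Drop 2: J rot1 at col 4 lands with bottom-row=0; cleared 0 line(s) (total 0); column heights now [0 0 2 3 3 3], max=3
Drop 3: S rot3 at col 1 lands with bottom-row=2; cleared 0 line(s) (total 0); column heights now [0 5 4 3 3 3], max=5
Drop 4: Z rot2 at col 1 lands with bottom-row=4; cleared 0 line(s) (total 0); column heights now [0 6 6 5 3 3], max=6

Answer: 0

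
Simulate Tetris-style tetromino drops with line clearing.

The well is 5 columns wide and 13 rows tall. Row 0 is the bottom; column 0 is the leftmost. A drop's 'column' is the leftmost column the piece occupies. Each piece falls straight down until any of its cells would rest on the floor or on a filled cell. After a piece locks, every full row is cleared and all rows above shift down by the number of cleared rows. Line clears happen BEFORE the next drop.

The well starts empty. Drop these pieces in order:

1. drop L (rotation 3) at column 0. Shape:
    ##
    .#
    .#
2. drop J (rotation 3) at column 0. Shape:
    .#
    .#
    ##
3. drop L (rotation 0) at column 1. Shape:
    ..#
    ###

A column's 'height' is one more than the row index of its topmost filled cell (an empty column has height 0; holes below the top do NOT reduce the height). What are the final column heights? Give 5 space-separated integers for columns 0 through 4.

Drop 1: L rot3 at col 0 lands with bottom-row=0; cleared 0 line(s) (total 0); column heights now [3 3 0 0 0], max=3
Drop 2: J rot3 at col 0 lands with bottom-row=3; cleared 0 line(s) (total 0); column heights now [4 6 0 0 0], max=6
Drop 3: L rot0 at col 1 lands with bottom-row=6; cleared 0 line(s) (total 0); column heights now [4 7 7 8 0], max=8

Answer: 4 7 7 8 0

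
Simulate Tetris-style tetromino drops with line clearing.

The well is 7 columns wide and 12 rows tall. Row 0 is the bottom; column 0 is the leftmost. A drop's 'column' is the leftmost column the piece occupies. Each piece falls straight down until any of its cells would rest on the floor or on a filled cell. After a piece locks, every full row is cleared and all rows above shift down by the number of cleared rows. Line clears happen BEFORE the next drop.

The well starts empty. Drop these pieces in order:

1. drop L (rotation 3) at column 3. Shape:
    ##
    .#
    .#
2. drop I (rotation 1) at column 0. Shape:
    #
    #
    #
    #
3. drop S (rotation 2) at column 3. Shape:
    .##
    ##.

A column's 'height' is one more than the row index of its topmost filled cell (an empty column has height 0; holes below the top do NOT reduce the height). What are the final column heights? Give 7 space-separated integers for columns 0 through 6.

Drop 1: L rot3 at col 3 lands with bottom-row=0; cleared 0 line(s) (total 0); column heights now [0 0 0 3 3 0 0], max=3
Drop 2: I rot1 at col 0 lands with bottom-row=0; cleared 0 line(s) (total 0); column heights now [4 0 0 3 3 0 0], max=4
Drop 3: S rot2 at col 3 lands with bottom-row=3; cleared 0 line(s) (total 0); column heights now [4 0 0 4 5 5 0], max=5

Answer: 4 0 0 4 5 5 0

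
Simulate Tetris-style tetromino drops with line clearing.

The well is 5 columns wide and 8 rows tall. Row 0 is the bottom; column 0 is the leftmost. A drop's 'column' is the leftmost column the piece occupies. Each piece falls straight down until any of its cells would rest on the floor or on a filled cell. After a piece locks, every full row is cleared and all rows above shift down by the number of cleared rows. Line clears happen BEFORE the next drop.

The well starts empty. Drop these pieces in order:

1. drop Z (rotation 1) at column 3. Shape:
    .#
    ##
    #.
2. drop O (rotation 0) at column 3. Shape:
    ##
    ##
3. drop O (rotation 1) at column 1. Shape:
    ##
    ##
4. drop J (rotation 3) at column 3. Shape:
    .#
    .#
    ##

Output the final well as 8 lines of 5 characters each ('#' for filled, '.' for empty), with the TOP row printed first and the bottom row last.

Drop 1: Z rot1 at col 3 lands with bottom-row=0; cleared 0 line(s) (total 0); column heights now [0 0 0 2 3], max=3
Drop 2: O rot0 at col 3 lands with bottom-row=3; cleared 0 line(s) (total 0); column heights now [0 0 0 5 5], max=5
Drop 3: O rot1 at col 1 lands with bottom-row=0; cleared 0 line(s) (total 0); column heights now [0 2 2 5 5], max=5
Drop 4: J rot3 at col 3 lands with bottom-row=5; cleared 0 line(s) (total 0); column heights now [0 2 2 6 8], max=8

Answer: ....#
....#
...##
...##
...##
....#
.####
.###.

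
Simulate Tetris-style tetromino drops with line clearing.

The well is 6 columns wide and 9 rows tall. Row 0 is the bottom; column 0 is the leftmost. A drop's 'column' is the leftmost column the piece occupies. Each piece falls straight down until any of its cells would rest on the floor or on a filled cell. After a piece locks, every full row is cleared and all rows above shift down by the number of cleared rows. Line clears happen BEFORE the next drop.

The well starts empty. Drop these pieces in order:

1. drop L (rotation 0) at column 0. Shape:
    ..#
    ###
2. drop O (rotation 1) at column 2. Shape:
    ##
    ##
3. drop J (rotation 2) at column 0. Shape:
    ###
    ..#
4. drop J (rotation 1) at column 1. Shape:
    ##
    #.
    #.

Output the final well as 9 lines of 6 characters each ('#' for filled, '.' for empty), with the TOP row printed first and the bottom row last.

Drop 1: L rot0 at col 0 lands with bottom-row=0; cleared 0 line(s) (total 0); column heights now [1 1 2 0 0 0], max=2
Drop 2: O rot1 at col 2 lands with bottom-row=2; cleared 0 line(s) (total 0); column heights now [1 1 4 4 0 0], max=4
Drop 3: J rot2 at col 0 lands with bottom-row=4; cleared 0 line(s) (total 0); column heights now [6 6 6 4 0 0], max=6
Drop 4: J rot1 at col 1 lands with bottom-row=6; cleared 0 line(s) (total 0); column heights now [6 9 9 4 0 0], max=9

Answer: .##...
.#....
.#....
###...
..#...
..##..
..##..
..#...
###...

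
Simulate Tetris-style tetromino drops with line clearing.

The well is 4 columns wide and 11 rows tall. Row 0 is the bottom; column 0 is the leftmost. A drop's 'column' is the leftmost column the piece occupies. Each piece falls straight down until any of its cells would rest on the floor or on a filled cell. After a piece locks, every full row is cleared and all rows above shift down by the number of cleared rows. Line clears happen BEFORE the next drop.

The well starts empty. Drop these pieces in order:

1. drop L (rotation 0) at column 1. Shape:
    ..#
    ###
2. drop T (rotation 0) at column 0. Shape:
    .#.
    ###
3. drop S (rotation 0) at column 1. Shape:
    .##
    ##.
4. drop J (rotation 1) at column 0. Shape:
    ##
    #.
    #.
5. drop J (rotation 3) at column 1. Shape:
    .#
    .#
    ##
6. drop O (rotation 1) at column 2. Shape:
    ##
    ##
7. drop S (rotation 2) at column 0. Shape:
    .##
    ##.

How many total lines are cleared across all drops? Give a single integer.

Drop 1: L rot0 at col 1 lands with bottom-row=0; cleared 0 line(s) (total 0); column heights now [0 1 1 2], max=2
Drop 2: T rot0 at col 0 lands with bottom-row=1; cleared 1 line(s) (total 1); column heights now [0 2 1 1], max=2
Drop 3: S rot0 at col 1 lands with bottom-row=2; cleared 0 line(s) (total 1); column heights now [0 3 4 4], max=4
Drop 4: J rot1 at col 0 lands with bottom-row=1; cleared 1 line(s) (total 2); column heights now [3 3 3 1], max=3
Drop 5: J rot3 at col 1 lands with bottom-row=3; cleared 0 line(s) (total 2); column heights now [3 4 6 1], max=6
Drop 6: O rot1 at col 2 lands with bottom-row=6; cleared 0 line(s) (total 2); column heights now [3 4 8 8], max=8
Drop 7: S rot2 at col 0 lands with bottom-row=7; cleared 1 line(s) (total 3); column heights now [3 8 8 7], max=8

Answer: 3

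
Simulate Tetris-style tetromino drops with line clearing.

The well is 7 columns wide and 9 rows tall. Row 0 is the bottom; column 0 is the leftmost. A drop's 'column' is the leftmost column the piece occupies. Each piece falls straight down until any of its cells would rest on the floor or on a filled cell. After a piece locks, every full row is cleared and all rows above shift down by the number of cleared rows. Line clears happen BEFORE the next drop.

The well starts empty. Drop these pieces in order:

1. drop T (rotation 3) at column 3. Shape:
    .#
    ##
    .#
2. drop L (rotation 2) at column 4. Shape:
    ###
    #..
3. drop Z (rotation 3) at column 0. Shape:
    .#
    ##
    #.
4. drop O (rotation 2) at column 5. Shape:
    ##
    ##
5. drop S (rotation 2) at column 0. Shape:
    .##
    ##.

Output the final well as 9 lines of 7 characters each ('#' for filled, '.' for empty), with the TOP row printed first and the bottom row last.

Drop 1: T rot3 at col 3 lands with bottom-row=0; cleared 0 line(s) (total 0); column heights now [0 0 0 2 3 0 0], max=3
Drop 2: L rot2 at col 4 lands with bottom-row=3; cleared 0 line(s) (total 0); column heights now [0 0 0 2 5 5 5], max=5
Drop 3: Z rot3 at col 0 lands with bottom-row=0; cleared 0 line(s) (total 0); column heights now [2 3 0 2 5 5 5], max=5
Drop 4: O rot2 at col 5 lands with bottom-row=5; cleared 0 line(s) (total 0); column heights now [2 3 0 2 5 7 7], max=7
Drop 5: S rot2 at col 0 lands with bottom-row=3; cleared 0 line(s) (total 0); column heights now [4 5 5 2 5 7 7], max=7

Answer: .......
.......
.....##
.....##
.##.###
##..#..
.#..#..
##.##..
#...#..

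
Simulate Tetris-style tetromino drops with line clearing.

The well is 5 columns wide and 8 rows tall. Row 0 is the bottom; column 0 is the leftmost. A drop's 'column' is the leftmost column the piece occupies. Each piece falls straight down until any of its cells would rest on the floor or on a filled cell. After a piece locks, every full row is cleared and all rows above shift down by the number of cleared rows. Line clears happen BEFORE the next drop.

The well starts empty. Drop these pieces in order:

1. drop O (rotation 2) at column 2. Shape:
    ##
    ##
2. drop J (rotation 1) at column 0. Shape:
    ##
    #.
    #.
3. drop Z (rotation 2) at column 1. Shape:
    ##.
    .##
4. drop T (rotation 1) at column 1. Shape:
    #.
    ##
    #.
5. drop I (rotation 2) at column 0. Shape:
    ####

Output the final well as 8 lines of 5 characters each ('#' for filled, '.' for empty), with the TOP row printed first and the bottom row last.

Drop 1: O rot2 at col 2 lands with bottom-row=0; cleared 0 line(s) (total 0); column heights now [0 0 2 2 0], max=2
Drop 2: J rot1 at col 0 lands with bottom-row=0; cleared 0 line(s) (total 0); column heights now [3 3 2 2 0], max=3
Drop 3: Z rot2 at col 1 lands with bottom-row=2; cleared 0 line(s) (total 0); column heights now [3 4 4 3 0], max=4
Drop 4: T rot1 at col 1 lands with bottom-row=4; cleared 0 line(s) (total 0); column heights now [3 7 6 3 0], max=7
Drop 5: I rot2 at col 0 lands with bottom-row=7; cleared 0 line(s) (total 0); column heights now [8 8 8 8 0], max=8

Answer: ####.
.#...
.##..
.#...
.##..
####.
#.##.
#.##.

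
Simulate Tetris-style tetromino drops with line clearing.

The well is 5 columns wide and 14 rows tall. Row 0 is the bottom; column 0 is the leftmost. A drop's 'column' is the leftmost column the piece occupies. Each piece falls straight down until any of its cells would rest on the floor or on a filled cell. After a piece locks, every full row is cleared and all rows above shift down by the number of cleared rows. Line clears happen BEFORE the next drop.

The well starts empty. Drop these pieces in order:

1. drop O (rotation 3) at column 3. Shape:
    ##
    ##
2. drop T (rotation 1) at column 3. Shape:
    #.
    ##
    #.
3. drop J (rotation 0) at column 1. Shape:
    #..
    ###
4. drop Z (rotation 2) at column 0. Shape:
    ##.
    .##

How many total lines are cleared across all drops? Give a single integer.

Answer: 0

Derivation:
Drop 1: O rot3 at col 3 lands with bottom-row=0; cleared 0 line(s) (total 0); column heights now [0 0 0 2 2], max=2
Drop 2: T rot1 at col 3 lands with bottom-row=2; cleared 0 line(s) (total 0); column heights now [0 0 0 5 4], max=5
Drop 3: J rot0 at col 1 lands with bottom-row=5; cleared 0 line(s) (total 0); column heights now [0 7 6 6 4], max=7
Drop 4: Z rot2 at col 0 lands with bottom-row=7; cleared 0 line(s) (total 0); column heights now [9 9 8 6 4], max=9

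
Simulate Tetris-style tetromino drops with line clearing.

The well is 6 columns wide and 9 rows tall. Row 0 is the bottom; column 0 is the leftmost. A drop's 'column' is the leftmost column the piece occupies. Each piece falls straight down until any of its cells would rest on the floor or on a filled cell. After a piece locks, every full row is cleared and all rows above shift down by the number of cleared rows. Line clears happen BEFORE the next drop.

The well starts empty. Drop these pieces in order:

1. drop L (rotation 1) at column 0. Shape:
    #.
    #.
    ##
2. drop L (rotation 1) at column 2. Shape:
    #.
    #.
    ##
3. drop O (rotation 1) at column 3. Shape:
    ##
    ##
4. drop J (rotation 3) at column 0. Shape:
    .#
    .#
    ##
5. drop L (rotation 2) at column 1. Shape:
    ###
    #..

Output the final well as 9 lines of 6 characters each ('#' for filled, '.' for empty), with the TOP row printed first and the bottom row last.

Answer: ......
.###..
.#....
.#....
.#....
##....
#.###.
#.###.
####..

Derivation:
Drop 1: L rot1 at col 0 lands with bottom-row=0; cleared 0 line(s) (total 0); column heights now [3 1 0 0 0 0], max=3
Drop 2: L rot1 at col 2 lands with bottom-row=0; cleared 0 line(s) (total 0); column heights now [3 1 3 1 0 0], max=3
Drop 3: O rot1 at col 3 lands with bottom-row=1; cleared 0 line(s) (total 0); column heights now [3 1 3 3 3 0], max=3
Drop 4: J rot3 at col 0 lands with bottom-row=3; cleared 0 line(s) (total 0); column heights now [4 6 3 3 3 0], max=6
Drop 5: L rot2 at col 1 lands with bottom-row=6; cleared 0 line(s) (total 0); column heights now [4 8 8 8 3 0], max=8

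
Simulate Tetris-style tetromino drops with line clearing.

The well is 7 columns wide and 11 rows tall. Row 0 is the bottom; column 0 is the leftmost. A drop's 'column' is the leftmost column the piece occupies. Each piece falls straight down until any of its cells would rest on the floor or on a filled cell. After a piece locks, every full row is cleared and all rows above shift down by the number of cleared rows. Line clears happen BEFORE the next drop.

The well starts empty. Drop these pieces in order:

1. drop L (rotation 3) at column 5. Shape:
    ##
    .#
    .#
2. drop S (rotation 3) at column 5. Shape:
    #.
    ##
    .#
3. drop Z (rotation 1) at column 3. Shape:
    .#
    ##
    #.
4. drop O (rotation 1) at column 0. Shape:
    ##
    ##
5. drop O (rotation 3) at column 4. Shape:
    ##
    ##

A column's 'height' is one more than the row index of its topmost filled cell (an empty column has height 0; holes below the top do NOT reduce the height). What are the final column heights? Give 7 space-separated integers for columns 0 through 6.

Answer: 2 2 0 2 8 8 5

Derivation:
Drop 1: L rot3 at col 5 lands with bottom-row=0; cleared 0 line(s) (total 0); column heights now [0 0 0 0 0 3 3], max=3
Drop 2: S rot3 at col 5 lands with bottom-row=3; cleared 0 line(s) (total 0); column heights now [0 0 0 0 0 6 5], max=6
Drop 3: Z rot1 at col 3 lands with bottom-row=0; cleared 0 line(s) (total 0); column heights now [0 0 0 2 3 6 5], max=6
Drop 4: O rot1 at col 0 lands with bottom-row=0; cleared 0 line(s) (total 0); column heights now [2 2 0 2 3 6 5], max=6
Drop 5: O rot3 at col 4 lands with bottom-row=6; cleared 0 line(s) (total 0); column heights now [2 2 0 2 8 8 5], max=8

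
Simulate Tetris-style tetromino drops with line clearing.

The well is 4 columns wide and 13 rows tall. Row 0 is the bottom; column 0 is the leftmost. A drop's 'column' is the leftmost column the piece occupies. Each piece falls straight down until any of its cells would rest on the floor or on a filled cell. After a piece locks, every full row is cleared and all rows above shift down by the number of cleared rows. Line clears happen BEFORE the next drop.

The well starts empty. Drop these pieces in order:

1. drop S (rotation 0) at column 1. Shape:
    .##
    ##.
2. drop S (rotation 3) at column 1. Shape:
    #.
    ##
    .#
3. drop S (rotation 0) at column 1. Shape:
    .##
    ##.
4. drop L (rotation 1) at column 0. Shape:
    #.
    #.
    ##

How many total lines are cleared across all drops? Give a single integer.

Answer: 1

Derivation:
Drop 1: S rot0 at col 1 lands with bottom-row=0; cleared 0 line(s) (total 0); column heights now [0 1 2 2], max=2
Drop 2: S rot3 at col 1 lands with bottom-row=2; cleared 0 line(s) (total 0); column heights now [0 5 4 2], max=5
Drop 3: S rot0 at col 1 lands with bottom-row=5; cleared 0 line(s) (total 0); column heights now [0 6 7 7], max=7
Drop 4: L rot1 at col 0 lands with bottom-row=6; cleared 1 line(s) (total 1); column heights now [8 6 6 2], max=8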